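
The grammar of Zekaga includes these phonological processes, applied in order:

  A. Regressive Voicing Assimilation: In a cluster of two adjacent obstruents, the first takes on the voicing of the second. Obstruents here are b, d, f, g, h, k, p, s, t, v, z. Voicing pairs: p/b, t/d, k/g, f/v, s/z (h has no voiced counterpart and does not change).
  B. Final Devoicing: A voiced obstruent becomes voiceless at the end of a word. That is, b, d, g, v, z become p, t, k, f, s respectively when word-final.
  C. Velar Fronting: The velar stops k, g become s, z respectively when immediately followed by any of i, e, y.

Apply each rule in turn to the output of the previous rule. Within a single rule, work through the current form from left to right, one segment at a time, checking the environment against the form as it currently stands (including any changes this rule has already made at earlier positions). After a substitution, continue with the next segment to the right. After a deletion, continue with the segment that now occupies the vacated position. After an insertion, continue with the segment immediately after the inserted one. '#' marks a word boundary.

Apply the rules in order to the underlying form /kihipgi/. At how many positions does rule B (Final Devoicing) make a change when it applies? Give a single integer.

0

A Regressive Voicing Assimilation: [kihipgi] → [kihibgi]
B Final Devoicing: no change — [kihibgi]
C Velar Fronting: [kihibgi] → [sihibzi]
Rule B changed 0 position(s).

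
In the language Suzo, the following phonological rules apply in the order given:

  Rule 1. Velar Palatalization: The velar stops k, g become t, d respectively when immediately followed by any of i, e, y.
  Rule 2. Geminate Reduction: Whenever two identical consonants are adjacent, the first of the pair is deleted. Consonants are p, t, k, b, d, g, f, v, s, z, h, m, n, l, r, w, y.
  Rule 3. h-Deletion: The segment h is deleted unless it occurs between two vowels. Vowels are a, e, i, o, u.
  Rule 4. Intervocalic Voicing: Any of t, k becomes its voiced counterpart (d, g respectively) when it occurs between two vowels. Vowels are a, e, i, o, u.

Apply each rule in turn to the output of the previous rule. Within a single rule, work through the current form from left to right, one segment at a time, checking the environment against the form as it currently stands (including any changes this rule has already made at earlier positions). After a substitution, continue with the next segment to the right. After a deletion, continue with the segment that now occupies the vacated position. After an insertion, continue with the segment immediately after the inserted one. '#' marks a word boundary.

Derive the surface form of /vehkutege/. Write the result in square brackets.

Rule 1 Velar Palatalization: [vehkutege] → [vehkutede]
Rule 2 Geminate Reduction: no change — [vehkutede]
Rule 3 h-Deletion: [vehkutede] → [vekutede]
Rule 4 Intervocalic Voicing: [vekutede] → [vegudede]

[vegudede]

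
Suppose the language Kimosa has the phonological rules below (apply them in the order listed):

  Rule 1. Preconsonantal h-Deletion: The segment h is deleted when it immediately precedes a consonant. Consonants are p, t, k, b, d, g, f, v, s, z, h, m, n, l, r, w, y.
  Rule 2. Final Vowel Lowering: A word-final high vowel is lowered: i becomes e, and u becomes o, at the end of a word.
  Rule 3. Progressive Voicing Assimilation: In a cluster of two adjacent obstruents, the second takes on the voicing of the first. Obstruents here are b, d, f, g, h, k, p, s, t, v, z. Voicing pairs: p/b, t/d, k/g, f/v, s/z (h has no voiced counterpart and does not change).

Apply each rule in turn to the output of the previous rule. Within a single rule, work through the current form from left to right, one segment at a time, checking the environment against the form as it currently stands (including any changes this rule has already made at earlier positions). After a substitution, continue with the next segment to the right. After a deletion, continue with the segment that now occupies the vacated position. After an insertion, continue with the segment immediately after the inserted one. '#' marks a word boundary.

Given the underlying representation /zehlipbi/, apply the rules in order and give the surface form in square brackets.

[zelippe]

Rule 1 Preconsonantal h-Deletion: [zehlipbi] → [zelipbi]
Rule 2 Final Vowel Lowering: [zelipbi] → [zelipbe]
Rule 3 Progressive Voicing Assimilation: [zelipbe] → [zelippe]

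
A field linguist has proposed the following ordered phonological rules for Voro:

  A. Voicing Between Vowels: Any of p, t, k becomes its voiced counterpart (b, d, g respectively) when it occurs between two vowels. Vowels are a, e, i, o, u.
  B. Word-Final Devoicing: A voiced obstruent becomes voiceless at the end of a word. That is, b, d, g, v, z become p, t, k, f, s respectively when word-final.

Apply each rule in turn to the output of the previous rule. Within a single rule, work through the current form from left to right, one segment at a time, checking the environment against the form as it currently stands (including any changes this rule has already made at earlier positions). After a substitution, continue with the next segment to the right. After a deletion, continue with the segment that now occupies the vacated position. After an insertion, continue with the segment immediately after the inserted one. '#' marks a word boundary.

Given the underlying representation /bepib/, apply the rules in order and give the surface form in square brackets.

A Voicing Between Vowels: [bepib] → [bebib]
B Word-Final Devoicing: [bebib] → [bebip]

[bebip]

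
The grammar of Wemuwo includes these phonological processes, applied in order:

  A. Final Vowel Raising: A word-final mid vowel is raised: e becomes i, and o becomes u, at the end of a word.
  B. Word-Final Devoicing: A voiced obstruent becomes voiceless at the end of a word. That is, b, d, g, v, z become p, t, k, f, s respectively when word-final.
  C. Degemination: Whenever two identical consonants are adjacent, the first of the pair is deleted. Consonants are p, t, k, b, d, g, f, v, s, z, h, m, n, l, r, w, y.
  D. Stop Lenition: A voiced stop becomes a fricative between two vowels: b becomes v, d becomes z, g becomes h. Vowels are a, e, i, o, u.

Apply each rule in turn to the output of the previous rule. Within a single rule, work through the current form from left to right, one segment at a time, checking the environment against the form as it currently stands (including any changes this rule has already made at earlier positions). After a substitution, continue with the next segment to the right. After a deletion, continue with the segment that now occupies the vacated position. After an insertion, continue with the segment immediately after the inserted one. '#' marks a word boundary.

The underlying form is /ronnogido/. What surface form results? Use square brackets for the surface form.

[ronohizu]

A Final Vowel Raising: [ronnogido] → [ronnogidu]
B Word-Final Devoicing: no change — [ronnogidu]
C Degemination: [ronnogidu] → [ronogidu]
D Stop Lenition: [ronogidu] → [ronohizu]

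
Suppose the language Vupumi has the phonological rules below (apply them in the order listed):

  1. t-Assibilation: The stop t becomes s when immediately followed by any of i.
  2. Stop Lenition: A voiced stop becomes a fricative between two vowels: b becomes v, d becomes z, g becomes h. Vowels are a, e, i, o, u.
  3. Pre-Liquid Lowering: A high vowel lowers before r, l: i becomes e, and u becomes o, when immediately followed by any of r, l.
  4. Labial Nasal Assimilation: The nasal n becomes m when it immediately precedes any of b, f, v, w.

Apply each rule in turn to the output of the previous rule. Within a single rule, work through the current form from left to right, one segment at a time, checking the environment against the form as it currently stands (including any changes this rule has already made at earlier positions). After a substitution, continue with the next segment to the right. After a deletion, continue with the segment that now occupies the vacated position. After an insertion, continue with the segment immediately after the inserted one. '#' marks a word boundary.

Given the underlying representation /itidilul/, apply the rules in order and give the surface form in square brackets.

1 t-Assibilation: [itidilul] → [isidilul]
2 Stop Lenition: [isidilul] → [isizilul]
3 Pre-Liquid Lowering: [isizilul] → [isizelol]
4 Labial Nasal Assimilation: no change — [isizelol]

[isizelol]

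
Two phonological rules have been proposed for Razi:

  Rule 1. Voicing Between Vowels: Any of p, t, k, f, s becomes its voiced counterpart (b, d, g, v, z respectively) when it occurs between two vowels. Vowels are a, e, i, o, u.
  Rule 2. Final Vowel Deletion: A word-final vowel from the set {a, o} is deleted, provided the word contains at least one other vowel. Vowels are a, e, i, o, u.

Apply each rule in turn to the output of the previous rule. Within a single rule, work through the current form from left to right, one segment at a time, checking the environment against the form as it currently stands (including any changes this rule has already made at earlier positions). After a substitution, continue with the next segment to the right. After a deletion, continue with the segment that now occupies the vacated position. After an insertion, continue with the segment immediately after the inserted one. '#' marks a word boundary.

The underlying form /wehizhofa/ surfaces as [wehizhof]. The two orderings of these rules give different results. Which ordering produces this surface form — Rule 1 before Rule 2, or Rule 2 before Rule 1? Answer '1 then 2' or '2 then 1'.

Order 1 then 2:
  1 Voicing Between Vowels: [wehizhofa] → [wehizhova]
  2 Final Vowel Deletion: [wehizhova] → [wehizhov]
  result: [wehizhov]
Order 2 then 1:
  2 Final Vowel Deletion: [wehizhofa] → [wehizhof]
  1 Voicing Between Vowels: no change — [wehizhof]
  result: [wehizhof]

2 then 1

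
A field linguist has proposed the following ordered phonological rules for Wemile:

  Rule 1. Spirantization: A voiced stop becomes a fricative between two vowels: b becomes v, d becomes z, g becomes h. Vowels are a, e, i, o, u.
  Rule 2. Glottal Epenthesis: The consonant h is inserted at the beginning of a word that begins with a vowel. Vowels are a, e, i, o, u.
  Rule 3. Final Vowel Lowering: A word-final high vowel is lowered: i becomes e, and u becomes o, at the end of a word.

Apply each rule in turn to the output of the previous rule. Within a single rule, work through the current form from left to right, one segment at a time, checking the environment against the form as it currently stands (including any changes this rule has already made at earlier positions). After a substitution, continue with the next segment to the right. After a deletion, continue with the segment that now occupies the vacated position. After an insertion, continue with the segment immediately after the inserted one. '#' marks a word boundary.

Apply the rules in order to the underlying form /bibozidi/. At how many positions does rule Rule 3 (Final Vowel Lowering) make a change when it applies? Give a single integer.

1

Rule 1 Spirantization: [bibozidi] → [bivozizi]
Rule 2 Glottal Epenthesis: no change — [bivozizi]
Rule 3 Final Vowel Lowering: [bivozizi] → [bivozize]
Rule Rule 3 changed 1 position(s).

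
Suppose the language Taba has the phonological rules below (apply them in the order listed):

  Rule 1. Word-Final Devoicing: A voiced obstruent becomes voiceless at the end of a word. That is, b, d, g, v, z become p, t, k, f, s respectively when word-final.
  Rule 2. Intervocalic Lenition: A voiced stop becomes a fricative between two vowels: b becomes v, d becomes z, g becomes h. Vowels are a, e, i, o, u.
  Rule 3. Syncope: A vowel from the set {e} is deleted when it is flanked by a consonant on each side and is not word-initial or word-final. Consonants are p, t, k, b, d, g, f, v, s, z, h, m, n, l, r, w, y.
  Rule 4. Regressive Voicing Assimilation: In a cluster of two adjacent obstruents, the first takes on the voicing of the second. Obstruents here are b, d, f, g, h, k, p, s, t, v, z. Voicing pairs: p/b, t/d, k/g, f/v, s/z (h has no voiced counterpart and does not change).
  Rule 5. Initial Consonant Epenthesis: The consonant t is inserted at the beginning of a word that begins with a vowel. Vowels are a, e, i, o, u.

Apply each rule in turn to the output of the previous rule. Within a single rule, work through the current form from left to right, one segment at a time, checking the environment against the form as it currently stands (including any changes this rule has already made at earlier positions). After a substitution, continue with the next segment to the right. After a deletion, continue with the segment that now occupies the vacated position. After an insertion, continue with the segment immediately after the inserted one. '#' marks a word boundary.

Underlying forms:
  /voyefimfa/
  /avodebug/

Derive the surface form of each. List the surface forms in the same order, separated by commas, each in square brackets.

/voyefimfa/:
  Rule 1 Word-Final Devoicing: no change — [voyefimfa]
  Rule 2 Intervocalic Lenition: no change — [voyefimfa]
  Rule 3 Syncope: [voyefimfa] → [voyfimfa]
  Rule 4 Regressive Voicing Assimilation: no change — [voyfimfa]
  Rule 5 Initial Consonant Epenthesis: no change — [voyfimfa]
/avodebug/:
  Rule 1 Word-Final Devoicing: [avodebug] → [avodebuk]
  Rule 2 Intervocalic Lenition: [avodebuk] → [avozevuk]
  Rule 3 Syncope: [avozevuk] → [avozvuk]
  Rule 4 Regressive Voicing Assimilation: no change — [avozvuk]
  Rule 5 Initial Consonant Epenthesis: [avozvuk] → [tavozvuk]

[voyfimfa], [tavozvuk]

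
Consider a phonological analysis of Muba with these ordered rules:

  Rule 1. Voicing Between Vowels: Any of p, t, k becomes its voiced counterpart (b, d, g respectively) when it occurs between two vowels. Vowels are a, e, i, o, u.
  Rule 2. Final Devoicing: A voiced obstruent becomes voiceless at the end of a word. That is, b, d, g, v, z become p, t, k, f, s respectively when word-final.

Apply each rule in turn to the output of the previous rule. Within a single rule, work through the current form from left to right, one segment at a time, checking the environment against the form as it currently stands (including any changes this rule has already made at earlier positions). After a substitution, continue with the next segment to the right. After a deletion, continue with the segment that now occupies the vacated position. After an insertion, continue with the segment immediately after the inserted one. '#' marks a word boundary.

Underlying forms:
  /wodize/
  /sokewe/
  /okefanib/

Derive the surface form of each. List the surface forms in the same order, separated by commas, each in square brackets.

/wodize/:
  Rule 1 Voicing Between Vowels: no change — [wodize]
  Rule 2 Final Devoicing: no change — [wodize]
/sokewe/:
  Rule 1 Voicing Between Vowels: [sokewe] → [sogewe]
  Rule 2 Final Devoicing: no change — [sogewe]
/okefanib/:
  Rule 1 Voicing Between Vowels: [okefanib] → [ogefanib]
  Rule 2 Final Devoicing: [ogefanib] → [ogefanip]

[wodize], [sogewe], [ogefanip]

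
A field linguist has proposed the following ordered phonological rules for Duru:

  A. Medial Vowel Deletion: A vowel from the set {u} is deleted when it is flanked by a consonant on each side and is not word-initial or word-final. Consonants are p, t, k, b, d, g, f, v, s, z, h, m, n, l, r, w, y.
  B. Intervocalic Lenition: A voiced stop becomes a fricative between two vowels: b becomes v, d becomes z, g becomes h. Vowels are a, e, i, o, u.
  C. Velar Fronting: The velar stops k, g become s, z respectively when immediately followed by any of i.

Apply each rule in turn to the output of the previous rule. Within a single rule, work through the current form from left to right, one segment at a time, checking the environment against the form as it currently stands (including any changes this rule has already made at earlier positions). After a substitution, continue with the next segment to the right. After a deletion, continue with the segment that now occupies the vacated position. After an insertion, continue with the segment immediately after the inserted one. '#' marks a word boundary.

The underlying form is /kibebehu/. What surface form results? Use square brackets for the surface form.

A Medial Vowel Deletion: no change — [kibebehu]
B Intervocalic Lenition: [kibebehu] → [kivevehu]
C Velar Fronting: [kivevehu] → [sivevehu]

[sivevehu]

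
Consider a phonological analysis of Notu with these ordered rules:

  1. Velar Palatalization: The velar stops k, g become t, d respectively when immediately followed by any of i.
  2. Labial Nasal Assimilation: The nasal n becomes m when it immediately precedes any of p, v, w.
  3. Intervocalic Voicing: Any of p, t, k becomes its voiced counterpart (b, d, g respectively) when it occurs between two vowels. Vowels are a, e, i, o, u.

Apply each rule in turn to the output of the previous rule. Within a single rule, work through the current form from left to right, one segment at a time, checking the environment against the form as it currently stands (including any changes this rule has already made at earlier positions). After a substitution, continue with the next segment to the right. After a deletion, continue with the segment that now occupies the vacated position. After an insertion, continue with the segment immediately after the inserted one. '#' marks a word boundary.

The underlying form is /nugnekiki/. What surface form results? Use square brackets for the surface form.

1 Velar Palatalization: [nugnekiki] → [nugnetiti]
2 Labial Nasal Assimilation: no change — [nugnetiti]
3 Intervocalic Voicing: [nugnetiti] → [nugnedidi]

[nugnedidi]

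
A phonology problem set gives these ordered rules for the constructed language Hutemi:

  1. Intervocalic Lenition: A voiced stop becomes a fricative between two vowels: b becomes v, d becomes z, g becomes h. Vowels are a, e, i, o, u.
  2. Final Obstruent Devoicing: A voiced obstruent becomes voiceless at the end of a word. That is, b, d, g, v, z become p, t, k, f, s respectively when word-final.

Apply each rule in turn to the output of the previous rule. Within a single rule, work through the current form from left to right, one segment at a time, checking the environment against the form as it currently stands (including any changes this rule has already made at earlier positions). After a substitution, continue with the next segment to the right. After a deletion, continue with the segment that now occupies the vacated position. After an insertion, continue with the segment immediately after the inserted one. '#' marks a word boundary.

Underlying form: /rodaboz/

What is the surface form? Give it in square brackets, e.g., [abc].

[rozavos]

1 Intervocalic Lenition: [rodaboz] → [rozavoz]
2 Final Obstruent Devoicing: [rozavoz] → [rozavos]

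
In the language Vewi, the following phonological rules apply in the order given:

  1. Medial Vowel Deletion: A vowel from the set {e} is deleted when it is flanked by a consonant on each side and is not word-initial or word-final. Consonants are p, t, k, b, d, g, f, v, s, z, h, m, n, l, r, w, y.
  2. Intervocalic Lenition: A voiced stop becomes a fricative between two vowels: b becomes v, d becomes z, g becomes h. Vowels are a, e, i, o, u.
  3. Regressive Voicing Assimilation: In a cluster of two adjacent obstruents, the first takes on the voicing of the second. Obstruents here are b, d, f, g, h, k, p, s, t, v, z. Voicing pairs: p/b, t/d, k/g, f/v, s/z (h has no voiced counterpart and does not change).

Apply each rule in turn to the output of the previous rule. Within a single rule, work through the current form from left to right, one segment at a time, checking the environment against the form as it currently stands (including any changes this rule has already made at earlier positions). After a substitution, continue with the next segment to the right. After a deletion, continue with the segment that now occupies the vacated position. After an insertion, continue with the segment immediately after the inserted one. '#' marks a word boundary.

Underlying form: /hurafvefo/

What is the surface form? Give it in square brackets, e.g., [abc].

1 Medial Vowel Deletion: [hurafvefo] → [hurafvfo]
2 Intervocalic Lenition: no change — [hurafvfo]
3 Regressive Voicing Assimilation: [hurafvfo] → [huravffo]

[huravffo]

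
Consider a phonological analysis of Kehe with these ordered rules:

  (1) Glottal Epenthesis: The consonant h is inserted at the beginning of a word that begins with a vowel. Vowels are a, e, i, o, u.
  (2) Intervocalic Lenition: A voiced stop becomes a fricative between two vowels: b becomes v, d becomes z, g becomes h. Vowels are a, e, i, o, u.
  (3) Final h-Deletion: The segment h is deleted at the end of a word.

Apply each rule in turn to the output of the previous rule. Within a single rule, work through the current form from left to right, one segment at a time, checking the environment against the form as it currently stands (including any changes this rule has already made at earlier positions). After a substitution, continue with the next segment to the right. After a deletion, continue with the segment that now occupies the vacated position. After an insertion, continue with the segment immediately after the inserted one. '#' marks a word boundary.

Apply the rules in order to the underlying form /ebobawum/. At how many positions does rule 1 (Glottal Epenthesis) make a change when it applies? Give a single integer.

(1) Glottal Epenthesis: [ebobawum] → [hebobawum]
(2) Intervocalic Lenition: [hebobawum] → [hevovawum]
(3) Final h-Deletion: no change — [hevovawum]
Rule 1 changed 1 position(s).

1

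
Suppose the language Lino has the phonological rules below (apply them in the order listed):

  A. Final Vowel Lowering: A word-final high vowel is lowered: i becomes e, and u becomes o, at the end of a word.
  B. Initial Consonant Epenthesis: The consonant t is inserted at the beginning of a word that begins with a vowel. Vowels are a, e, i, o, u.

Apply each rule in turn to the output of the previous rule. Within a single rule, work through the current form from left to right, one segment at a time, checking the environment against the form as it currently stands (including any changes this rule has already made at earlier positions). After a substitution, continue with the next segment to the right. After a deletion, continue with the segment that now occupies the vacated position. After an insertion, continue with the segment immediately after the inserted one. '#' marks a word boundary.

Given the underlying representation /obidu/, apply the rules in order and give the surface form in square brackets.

A Final Vowel Lowering: [obidu] → [obido]
B Initial Consonant Epenthesis: [obido] → [tobido]

[tobido]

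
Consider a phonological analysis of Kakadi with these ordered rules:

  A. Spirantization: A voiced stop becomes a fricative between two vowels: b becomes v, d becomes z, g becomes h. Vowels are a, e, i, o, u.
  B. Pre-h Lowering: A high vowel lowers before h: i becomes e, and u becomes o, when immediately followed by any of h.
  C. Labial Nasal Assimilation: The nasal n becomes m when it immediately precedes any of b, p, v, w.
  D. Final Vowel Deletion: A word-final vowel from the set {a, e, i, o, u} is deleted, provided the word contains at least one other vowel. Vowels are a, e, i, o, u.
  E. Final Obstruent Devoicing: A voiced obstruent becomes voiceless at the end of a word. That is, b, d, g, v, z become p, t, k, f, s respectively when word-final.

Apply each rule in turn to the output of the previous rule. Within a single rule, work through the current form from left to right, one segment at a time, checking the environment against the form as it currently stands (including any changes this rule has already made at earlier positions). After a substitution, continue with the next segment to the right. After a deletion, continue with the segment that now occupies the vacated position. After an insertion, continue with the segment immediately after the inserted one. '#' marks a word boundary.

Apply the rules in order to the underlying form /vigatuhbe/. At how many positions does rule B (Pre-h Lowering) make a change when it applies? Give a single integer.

A Spirantization: [vigatuhbe] → [vihatuhbe]
B Pre-h Lowering: [vihatuhbe] → [vehatohbe]
C Labial Nasal Assimilation: no change — [vehatohbe]
D Final Vowel Deletion: [vehatohbe] → [vehatohb]
E Final Obstruent Devoicing: [vehatohb] → [vehatohp]
Rule B changed 2 position(s).

2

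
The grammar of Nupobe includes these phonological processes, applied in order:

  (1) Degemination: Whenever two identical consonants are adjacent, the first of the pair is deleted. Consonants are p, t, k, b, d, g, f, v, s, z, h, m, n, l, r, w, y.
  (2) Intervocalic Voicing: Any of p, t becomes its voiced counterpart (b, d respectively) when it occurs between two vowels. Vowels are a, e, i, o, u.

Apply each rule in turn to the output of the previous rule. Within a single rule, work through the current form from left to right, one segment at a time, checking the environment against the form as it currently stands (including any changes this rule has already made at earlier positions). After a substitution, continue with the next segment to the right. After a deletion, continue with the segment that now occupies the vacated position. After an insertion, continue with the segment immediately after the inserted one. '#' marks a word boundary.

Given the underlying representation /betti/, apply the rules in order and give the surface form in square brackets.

[bedi]

(1) Degemination: [betti] → [beti]
(2) Intervocalic Voicing: [beti] → [bedi]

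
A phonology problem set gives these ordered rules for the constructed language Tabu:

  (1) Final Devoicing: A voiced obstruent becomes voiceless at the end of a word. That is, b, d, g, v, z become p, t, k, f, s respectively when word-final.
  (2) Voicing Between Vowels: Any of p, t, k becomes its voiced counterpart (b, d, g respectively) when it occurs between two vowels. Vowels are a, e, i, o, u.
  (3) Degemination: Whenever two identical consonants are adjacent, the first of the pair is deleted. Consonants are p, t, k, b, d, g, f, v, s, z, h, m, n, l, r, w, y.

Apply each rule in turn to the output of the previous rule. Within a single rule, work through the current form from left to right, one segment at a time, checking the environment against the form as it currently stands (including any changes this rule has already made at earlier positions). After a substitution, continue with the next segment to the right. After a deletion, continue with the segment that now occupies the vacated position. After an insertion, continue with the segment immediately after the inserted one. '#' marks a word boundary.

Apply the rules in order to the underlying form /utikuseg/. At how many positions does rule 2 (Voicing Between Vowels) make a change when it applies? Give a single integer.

(1) Final Devoicing: [utikuseg] → [utikusek]
(2) Voicing Between Vowels: [utikusek] → [udigusek]
(3) Degemination: no change — [udigusek]
Rule 2 changed 2 position(s).

2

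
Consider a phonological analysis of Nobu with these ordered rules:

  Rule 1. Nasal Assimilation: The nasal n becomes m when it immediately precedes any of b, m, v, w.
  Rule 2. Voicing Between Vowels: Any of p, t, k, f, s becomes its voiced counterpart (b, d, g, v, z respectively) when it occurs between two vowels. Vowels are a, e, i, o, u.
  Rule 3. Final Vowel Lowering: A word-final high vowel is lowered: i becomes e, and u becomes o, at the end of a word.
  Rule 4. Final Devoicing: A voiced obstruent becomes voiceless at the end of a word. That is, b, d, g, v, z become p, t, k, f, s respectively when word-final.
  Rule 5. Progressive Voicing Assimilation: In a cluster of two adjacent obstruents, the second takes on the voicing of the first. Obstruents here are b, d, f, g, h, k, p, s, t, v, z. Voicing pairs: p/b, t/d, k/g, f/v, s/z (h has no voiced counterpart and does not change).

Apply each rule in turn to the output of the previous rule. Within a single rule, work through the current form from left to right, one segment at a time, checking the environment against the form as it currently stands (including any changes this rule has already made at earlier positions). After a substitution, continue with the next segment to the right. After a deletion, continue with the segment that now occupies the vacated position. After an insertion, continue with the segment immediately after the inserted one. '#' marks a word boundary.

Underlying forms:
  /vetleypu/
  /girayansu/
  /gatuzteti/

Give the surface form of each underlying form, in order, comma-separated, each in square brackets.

[vetleypo], [girayanso], [gaduzdede]

/vetleypu/:
  Rule 1 Nasal Assimilation: no change — [vetleypu]
  Rule 2 Voicing Between Vowels: no change — [vetleypu]
  Rule 3 Final Vowel Lowering: [vetleypu] → [vetleypo]
  Rule 4 Final Devoicing: no change — [vetleypo]
  Rule 5 Progressive Voicing Assimilation: no change — [vetleypo]
/girayansu/:
  Rule 1 Nasal Assimilation: no change — [girayansu]
  Rule 2 Voicing Between Vowels: no change — [girayansu]
  Rule 3 Final Vowel Lowering: [girayansu] → [girayanso]
  Rule 4 Final Devoicing: no change — [girayanso]
  Rule 5 Progressive Voicing Assimilation: no change — [girayanso]
/gatuzteti/:
  Rule 1 Nasal Assimilation: no change — [gatuzteti]
  Rule 2 Voicing Between Vowels: [gatuzteti] → [gaduztedi]
  Rule 3 Final Vowel Lowering: [gaduztedi] → [gaduztede]
  Rule 4 Final Devoicing: no change — [gaduztede]
  Rule 5 Progressive Voicing Assimilation: [gaduztede] → [gaduzdede]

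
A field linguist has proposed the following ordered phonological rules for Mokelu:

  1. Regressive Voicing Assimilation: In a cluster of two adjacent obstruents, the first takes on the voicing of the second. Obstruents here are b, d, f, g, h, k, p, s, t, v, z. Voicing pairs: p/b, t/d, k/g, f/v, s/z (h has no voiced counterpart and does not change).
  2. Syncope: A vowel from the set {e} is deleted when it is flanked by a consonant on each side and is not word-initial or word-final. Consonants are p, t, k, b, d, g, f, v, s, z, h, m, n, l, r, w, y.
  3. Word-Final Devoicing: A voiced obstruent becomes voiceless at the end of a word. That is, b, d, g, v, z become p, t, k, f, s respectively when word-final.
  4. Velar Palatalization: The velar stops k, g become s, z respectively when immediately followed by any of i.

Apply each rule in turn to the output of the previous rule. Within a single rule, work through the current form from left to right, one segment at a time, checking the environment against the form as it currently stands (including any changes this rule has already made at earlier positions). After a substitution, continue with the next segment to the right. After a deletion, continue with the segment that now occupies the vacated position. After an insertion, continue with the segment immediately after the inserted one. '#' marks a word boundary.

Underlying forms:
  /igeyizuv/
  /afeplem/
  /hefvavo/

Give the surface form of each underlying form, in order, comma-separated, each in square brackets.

/igeyizuv/:
  1 Regressive Voicing Assimilation: no change — [igeyizuv]
  2 Syncope: [igeyizuv] → [igyizuv]
  3 Word-Final Devoicing: [igyizuv] → [igyizuf]
  4 Velar Palatalization: no change — [igyizuf]
/afeplem/:
  1 Regressive Voicing Assimilation: no change — [afeplem]
  2 Syncope: [afeplem] → [afplm]
  3 Word-Final Devoicing: no change — [afplm]
  4 Velar Palatalization: no change — [afplm]
/hefvavo/:
  1 Regressive Voicing Assimilation: [hefvavo] → [hevvavo]
  2 Syncope: [hevvavo] → [hvvavo]
  3 Word-Final Devoicing: no change — [hvvavo]
  4 Velar Palatalization: no change — [hvvavo]

[igyizuf], [afplm], [hvvavo]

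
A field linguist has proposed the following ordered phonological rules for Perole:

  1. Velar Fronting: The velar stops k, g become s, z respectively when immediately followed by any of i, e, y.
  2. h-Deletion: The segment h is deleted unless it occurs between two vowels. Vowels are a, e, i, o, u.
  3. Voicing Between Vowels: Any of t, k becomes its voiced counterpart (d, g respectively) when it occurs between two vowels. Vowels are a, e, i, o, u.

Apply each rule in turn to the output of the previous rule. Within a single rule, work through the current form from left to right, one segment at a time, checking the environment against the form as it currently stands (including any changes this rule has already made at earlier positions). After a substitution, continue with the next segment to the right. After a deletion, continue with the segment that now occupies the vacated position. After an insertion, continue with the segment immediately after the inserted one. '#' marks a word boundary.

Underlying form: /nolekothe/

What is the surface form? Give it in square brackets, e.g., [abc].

[nolegode]

1 Velar Fronting: no change — [nolekothe]
2 h-Deletion: [nolekothe] → [nolekote]
3 Voicing Between Vowels: [nolekote] → [nolegode]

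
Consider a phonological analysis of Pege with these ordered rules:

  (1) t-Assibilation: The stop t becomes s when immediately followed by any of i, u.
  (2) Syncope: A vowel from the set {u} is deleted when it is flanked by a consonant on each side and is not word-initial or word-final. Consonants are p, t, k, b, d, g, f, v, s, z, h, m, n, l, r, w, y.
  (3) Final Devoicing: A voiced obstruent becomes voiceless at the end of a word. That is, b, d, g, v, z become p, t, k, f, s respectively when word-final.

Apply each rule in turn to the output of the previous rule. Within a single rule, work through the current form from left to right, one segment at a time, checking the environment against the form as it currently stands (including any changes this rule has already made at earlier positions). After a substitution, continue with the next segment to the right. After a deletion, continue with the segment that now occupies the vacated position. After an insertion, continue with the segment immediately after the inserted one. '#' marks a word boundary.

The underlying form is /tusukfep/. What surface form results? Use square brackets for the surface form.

[sskfep]

(1) t-Assibilation: [tusukfep] → [susukfep]
(2) Syncope: [susukfep] → [sskfep]
(3) Final Devoicing: no change — [sskfep]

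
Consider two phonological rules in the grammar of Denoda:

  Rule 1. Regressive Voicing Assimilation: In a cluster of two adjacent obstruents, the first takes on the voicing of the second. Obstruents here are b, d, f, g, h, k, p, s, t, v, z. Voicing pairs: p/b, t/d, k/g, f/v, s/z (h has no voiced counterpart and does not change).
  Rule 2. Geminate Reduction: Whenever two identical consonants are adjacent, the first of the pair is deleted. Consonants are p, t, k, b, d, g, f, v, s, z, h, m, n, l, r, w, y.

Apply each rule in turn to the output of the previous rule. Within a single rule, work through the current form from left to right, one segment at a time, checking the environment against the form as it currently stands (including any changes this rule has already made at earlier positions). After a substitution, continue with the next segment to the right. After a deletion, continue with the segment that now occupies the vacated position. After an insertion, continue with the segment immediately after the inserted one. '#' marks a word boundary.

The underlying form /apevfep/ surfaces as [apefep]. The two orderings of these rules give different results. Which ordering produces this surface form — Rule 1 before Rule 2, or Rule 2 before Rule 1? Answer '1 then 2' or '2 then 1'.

1 then 2

Order 1 then 2:
  1 Regressive Voicing Assimilation: [apevfep] → [apeffep]
  2 Geminate Reduction: [apeffep] → [apefep]
  result: [apefep]
Order 2 then 1:
  2 Geminate Reduction: no change — [apevfep]
  1 Regressive Voicing Assimilation: [apevfep] → [apeffep]
  result: [apeffep]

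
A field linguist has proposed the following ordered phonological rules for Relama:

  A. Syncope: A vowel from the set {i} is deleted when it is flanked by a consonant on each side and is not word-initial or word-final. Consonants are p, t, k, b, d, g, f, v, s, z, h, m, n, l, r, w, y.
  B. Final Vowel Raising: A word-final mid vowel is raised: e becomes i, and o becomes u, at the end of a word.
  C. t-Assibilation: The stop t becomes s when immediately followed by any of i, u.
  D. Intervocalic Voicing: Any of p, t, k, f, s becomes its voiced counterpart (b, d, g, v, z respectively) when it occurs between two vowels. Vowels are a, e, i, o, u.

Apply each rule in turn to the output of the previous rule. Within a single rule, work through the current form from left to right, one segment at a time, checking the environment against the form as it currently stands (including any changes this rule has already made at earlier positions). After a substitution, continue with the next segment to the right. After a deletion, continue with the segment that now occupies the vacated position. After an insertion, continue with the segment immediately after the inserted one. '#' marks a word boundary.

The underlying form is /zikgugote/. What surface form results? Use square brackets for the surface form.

[zkgugozi]

A Syncope: [zikgugote] → [zkgugote]
B Final Vowel Raising: [zkgugote] → [zkgugoti]
C t-Assibilation: [zkgugoti] → [zkgugosi]
D Intervocalic Voicing: [zkgugosi] → [zkgugozi]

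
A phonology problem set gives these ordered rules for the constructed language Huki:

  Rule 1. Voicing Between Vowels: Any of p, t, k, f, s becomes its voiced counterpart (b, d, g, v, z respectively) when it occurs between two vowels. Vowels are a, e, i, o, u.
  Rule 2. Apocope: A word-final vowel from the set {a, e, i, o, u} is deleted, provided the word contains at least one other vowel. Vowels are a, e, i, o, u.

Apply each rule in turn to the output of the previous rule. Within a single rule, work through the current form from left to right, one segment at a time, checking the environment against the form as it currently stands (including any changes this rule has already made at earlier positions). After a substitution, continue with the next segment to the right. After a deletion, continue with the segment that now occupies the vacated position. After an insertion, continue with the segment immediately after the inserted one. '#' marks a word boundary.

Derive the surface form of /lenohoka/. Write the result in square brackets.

Rule 1 Voicing Between Vowels: [lenohoka] → [lenohoga]
Rule 2 Apocope: [lenohoga] → [lenohog]

[lenohog]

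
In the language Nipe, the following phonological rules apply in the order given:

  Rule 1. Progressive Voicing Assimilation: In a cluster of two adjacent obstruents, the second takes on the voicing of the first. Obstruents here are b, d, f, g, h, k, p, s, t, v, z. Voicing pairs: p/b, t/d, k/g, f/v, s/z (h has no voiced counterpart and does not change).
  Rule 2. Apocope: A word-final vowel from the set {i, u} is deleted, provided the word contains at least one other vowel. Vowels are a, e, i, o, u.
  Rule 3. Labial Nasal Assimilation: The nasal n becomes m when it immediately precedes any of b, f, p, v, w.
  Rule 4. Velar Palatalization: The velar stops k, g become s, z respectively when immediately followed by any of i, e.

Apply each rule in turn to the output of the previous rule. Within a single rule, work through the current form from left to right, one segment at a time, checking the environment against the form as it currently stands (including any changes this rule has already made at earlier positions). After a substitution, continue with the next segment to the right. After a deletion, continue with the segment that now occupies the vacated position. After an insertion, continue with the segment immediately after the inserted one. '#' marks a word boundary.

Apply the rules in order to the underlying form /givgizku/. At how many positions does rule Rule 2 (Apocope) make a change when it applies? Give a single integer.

Rule 1 Progressive Voicing Assimilation: [givgizku] → [givgizgu]
Rule 2 Apocope: [givgizgu] → [givgizg]
Rule 3 Labial Nasal Assimilation: no change — [givgizg]
Rule 4 Velar Palatalization: [givgizg] → [zivzizg]
Rule Rule 2 changed 1 position(s).

1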